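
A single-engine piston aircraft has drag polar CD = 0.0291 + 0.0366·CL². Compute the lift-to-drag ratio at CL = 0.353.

CD = 0.0291 + 0.0366 × 0.353² = 0.03366
L/D = CL/CD = 0.353 / 0.03366 = 10.5

L/D = 10.5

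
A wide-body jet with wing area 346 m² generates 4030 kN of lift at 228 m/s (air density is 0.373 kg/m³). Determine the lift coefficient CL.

CL = 1.2

From L = ½ρv²S·CL, rearranging gives CL = 2L/(ρv²S).
CL = 2 × 4.03×10^6 / (0.373 × 228² × 346) = 1.2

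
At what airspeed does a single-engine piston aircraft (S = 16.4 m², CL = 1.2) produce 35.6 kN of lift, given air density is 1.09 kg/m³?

L = ½ρv²S·CL ⇒ v = √(2L/(ρ·S·CL))
v = √(2 × 35600 / (1.09 × 16.4 × 1.2)) = √3319 = 57.6 m/s

v = 57.6 m/s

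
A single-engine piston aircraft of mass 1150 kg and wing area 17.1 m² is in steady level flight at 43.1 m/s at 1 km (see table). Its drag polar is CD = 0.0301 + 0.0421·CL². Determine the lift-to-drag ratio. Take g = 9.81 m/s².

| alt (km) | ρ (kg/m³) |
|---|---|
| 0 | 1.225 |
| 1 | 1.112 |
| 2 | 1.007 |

At 1 km, from the table: ρ = 1.112 kg/m³.
In steady level flight, lift balances weight: W = mg = 1150 × 9.81 = 11282 N.
Dynamic pressure q = 0.5 × 1.112 × 43.1² = 1033 Pa.
CL = 2W/(ρv²S) = 2×11282/(1.112×43.1²×17.1) = 0.6388.
CD = 0.0301 + 0.0421 × 0.6388² = 0.04728.
L/D = CL/CD = 0.6388 / 0.04728 = 13.5

L/D = 13.5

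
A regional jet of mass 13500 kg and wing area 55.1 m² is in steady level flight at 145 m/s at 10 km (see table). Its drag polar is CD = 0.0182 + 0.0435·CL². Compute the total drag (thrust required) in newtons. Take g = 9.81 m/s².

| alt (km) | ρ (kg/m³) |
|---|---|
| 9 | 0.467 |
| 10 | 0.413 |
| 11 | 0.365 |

At 10 km, from the table: ρ = 0.413 kg/m³.
Weight W = mg = 13500 × 9.81 = 1.3244×10^5 N; in level flight L = W.
Dynamic pressure q = 0.5 × 0.413 × 145² = 4342 Pa.
CL = W/(q·S) = 1.3244×10^5 / (4342 × 55.1) = 0.5536.
CD = 0.0182 + 0.0435 × 0.5536² = 0.03153.
D = q·S·CD = 4342 × 55.1 × 0.03153 = 7543 N

D = 7540 N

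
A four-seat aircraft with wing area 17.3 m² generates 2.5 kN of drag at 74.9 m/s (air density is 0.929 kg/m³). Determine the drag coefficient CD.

CD = 0.0555

From D = ½ρv²S·CD, rearranging gives CD = 2D/(ρv²S).
CD = 2 × 2500 / (0.929 × 74.9² × 17.3) = 0.0555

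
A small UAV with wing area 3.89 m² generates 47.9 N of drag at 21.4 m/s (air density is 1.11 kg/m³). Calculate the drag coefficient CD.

CD = 0.0484

From D = ½ρv²S·CD, rearranging gives CD = 2D/(ρv²S).
CD = 2 × 47.9 / (1.11 × 21.4² × 3.89) = 0.0484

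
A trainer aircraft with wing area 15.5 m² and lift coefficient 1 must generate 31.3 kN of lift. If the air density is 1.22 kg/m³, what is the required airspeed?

L = ½ρv²S·CL ⇒ v = √(2L/(ρ·S·CL))
v = √(2 × 31300 / (1.22 × 15.5 × 1)) = √3310 = 57.5 m/s

v = 57.5 m/s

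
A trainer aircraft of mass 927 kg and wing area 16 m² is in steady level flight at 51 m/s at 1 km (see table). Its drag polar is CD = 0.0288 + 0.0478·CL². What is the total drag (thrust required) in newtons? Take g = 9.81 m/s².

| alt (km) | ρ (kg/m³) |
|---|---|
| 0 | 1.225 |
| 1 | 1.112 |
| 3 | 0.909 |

D = 837 N

At 1 km, from the table: ρ = 1.112 kg/m³.
Weight W = mg = 927 × 9.81 = 9093.9 N; in level flight L = W.
Dynamic pressure q = 0.5 × 1.112 × 51² = 1446 Pa.
CL = 2W/(ρv²S) = 2×9093.9/(1.112×51²×16) = 0.393.
CD = 0.0288 + 0.0478 × 0.393² = 0.03618.
D = q·S·CD = 1446 × 16 × 0.03618 = 837.2 N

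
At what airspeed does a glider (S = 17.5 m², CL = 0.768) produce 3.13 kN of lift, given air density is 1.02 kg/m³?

L = ½ρv²S·CL ⇒ v = √(2L/(ρ·S·CL))
v = √(2 × 3130 / (1.02 × 17.5 × 0.768)) = √456.6 = 21.4 m/s

v = 21.4 m/s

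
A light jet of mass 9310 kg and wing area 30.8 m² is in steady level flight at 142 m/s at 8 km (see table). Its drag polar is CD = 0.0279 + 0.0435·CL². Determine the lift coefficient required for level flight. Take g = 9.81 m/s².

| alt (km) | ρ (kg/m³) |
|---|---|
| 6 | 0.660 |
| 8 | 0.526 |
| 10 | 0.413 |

At 8 km, from the table: ρ = 0.526 kg/m³.
Level flight ⇒ L = W = m·g = 9310 × 9.81 = 91331 N.
Dynamic pressure q = 0.5 × 0.526 × 142² = 5303 Pa.
Required CL = L/(qS) = 91331/(5303·30.8) = 0.5592.

CL = 0.559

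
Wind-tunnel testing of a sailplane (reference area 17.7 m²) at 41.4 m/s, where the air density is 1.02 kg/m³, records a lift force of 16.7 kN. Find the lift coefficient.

CL = 1.08

From L = ½ρv²S·CL, rearranging gives CL = 2L/(ρv²S).
CL = 2 × 16700 / (1.02 × 41.4² × 17.7) = 1.08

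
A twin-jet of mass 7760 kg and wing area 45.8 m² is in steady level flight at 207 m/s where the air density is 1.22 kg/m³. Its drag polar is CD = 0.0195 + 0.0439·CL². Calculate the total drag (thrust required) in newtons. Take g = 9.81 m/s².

In steady level flight, lift balances weight: W = mg = 7760 × 9.81 = 76126 N.
Dynamic pressure q = 0.5 × 1.22 × 207² = 26140 Pa.
Required CL = L/(qS) = 76126/(26140·45.8) = 0.06359.
CD = 0.0195 + 0.0439 × 0.06359² = 0.01968.
D = q·S·CD = 26140 × 45.8 × 0.01968 = 23560 N

D = 23600 N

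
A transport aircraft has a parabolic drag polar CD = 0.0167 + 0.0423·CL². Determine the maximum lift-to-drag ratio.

(L/D)max = 18.8

For CD = CD0 + K·CL², (L/D)max occurs at CL* = √(CD0/K) and equals 1/(2√(K·CD0)).
(L/D)max = 1/(2√(0.0423 × 0.0167)) = 1/(2 × 0.02658) = 18.8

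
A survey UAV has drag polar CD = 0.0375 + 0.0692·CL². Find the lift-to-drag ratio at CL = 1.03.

CD = 0.0375 + 0.0692 × 1.03² = 0.1109
L/D = CL/CD = 1.03 / 0.1109 = 9.29

L/D = 9.29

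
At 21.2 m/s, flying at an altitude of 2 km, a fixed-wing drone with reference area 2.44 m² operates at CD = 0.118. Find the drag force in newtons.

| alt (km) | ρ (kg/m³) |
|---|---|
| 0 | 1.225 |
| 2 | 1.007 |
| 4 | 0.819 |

D = 65.2 N

At 2 km, from the table: ρ = 1.007 kg/m³.
Dynamic pressure q = ½ρv² = ½ × 1.007 × 21.2² = 226.3 Pa.
D = q·S·CD = 226.3 × 2.44 × 0.118 = 65.2 N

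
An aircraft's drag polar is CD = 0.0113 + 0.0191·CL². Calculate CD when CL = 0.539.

CD = 0.0168

CD = 0.0113 + 0.0191 × 0.539² = 0.0113 + 0.005549 = 0.0168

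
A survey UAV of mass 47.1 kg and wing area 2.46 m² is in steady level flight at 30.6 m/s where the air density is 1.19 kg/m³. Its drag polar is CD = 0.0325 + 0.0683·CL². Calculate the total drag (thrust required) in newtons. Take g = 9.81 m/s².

D = 55.2 N

In steady level flight, lift balances weight: W = mg = 47.1 × 9.81 = 462.05 N.
q = ½ρv² = ½ × 1.19 × 30.6² = 557.1 Pa.
CL = 2W/(ρv²S) = 2×462.05/(1.19×30.6²×2.46) = 0.3371.
CD = 0.0325 + 0.0683 × 0.3371² = 0.04026.
D = q·S·CD = 557.1 × 2.46 × 0.04026 = 55.18 N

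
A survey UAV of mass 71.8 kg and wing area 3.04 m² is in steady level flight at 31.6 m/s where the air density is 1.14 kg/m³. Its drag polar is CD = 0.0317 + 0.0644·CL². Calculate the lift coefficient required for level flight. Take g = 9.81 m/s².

CL = 0.407

In steady level flight, lift balances weight: W = mg = 71.8 × 9.81 = 704.36 N.
Dynamic pressure q = 0.5 × 1.14 × 31.6² = 569.2 Pa.
CL = 2W/(ρv²S) = 2×704.36/(1.14×31.6²×3.04) = 0.4071.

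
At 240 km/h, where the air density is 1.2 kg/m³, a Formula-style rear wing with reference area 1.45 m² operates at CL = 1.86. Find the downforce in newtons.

Convert speed: v = 240 km/h ÷ 3.6 = 66.67 m/s.
L = ½ρv²S·CL = ½ × 1.2 × 66.67² × 1.45 × 1.86 = 7190 N ≈ 7.19 kN

L = 7190 N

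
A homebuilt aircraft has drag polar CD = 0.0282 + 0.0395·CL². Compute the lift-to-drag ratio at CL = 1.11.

CD = 0.0282 + 0.0395 × 1.11² = 0.07687
L/D = CL/CD = 1.11 / 0.07687 = 14.4

L/D = 14.4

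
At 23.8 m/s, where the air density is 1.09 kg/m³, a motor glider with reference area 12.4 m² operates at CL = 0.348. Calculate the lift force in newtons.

L = 1330 N

L = ½ρv²S·CL = ½ × 1.09 × 23.8² × 12.4 × 0.348 = 1330 N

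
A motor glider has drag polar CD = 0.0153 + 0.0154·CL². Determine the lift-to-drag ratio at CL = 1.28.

CD = 0.0153 + 0.0154 × 1.28² = 0.04053
L/D = CL/CD = 1.28 / 0.04053 = 31.6

L/D = 31.6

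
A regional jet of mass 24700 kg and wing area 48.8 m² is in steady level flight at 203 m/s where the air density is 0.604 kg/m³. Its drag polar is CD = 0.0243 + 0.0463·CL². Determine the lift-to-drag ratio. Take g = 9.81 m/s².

Level flight ⇒ L = W = m·g = 24700 × 9.81 = 2.4231×10^5 N.
Dynamic pressure q = 0.5 × 0.604 × 203² = 12450 Pa.
CL = 2W/(ρv²S) = 2×2.4231×10^5/(0.604×203²×48.8) = 0.399.
CD = 0.0243 + 0.0463 × 0.399² = 0.03167.
L/D = CL/CD = 0.399 / 0.03167 = 12.6

L/D = 12.6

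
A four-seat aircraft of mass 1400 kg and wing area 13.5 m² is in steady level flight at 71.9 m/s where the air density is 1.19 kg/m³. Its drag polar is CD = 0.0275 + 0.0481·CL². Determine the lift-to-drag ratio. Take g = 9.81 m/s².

In steady level flight, lift balances weight: W = mg = 1400 × 9.81 = 13734 N.
q = ½ρv² = ½ × 1.19 × 71.9² = 3076 Pa.
CL = W/(q·S) = 13734 / (3076 × 13.5) = 0.3307.
CD = 0.0275 + 0.0481 × 0.3307² = 0.03276.
L/D = CL/CD = 0.3307 / 0.03276 = 10.1

L/D = 10.1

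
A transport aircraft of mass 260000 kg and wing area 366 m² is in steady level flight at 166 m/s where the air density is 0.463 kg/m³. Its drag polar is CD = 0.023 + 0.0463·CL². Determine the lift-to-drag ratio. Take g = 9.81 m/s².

L/D = 14

In steady level flight, lift balances weight: W = mg = 260000 × 9.81 = 2.5506×10^6 N.
q = ½ρv² = ½ × 0.463 × 166² = 6379 Pa.
CL = W/(q·S) = 2.5506×10^6 / (6379 × 366) = 1.092.
CD = 0.023 + 0.0463 × 1.092² = 0.07825.
L/D = CL/CD = 1.092 / 0.07825 = 14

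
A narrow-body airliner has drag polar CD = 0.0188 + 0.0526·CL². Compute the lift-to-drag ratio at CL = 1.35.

CD = 0.0188 + 0.0526 × 1.35² = 0.1147
L/D = CL/CD = 1.35 / 0.1147 = 11.8

L/D = 11.8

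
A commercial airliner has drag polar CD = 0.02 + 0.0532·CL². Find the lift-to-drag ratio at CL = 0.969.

L/D = 13.9

CD = 0.02 + 0.0532 × 0.969² = 0.06995
L/D = CL/CD = 0.969 / 0.06995 = 13.9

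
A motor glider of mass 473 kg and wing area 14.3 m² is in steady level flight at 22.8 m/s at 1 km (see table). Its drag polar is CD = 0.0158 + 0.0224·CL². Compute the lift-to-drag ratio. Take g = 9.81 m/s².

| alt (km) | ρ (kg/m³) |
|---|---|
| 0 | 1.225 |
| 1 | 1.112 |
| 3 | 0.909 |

At 1 km, from the table: ρ = 1.112 kg/m³.
Weight W = mg = 473 × 9.81 = 4640.1 N; in level flight L = W.
q = ½ρv² = ½ × 1.112 × 22.8² = 289 Pa.
CL = W/(q·S) = 4640.1 / (289 × 14.3) = 1.123.
CD = 0.0158 + 0.0224 × 1.123² = 0.04403.
L/D = CL/CD = 1.123 / 0.04403 = 25.5

L/D = 25.5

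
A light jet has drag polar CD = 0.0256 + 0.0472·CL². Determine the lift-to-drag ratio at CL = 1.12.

CD = 0.0256 + 0.0472 × 1.12² = 0.08481
L/D = CL/CD = 1.12 / 0.08481 = 13.2

L/D = 13.2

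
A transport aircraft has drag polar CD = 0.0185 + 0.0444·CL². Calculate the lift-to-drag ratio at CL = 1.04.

L/D = 15.6

CD = 0.0185 + 0.0444 × 1.04² = 0.06652
L/D = CL/CD = 1.04 / 0.06652 = 15.6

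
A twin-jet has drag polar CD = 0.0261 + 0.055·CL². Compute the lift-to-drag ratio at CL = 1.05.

CD = 0.0261 + 0.055 × 1.05² = 0.08674
L/D = CL/CD = 1.05 / 0.08674 = 12.1

L/D = 12.1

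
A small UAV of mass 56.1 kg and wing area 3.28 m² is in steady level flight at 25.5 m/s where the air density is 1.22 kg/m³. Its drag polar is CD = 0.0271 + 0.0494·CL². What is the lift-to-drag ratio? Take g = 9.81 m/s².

Weight W = mg = 56.1 × 9.81 = 550.34 N; in level flight L = W.
Dynamic pressure q = 0.5 × 1.22 × 25.5² = 396.7 Pa.
Required CL = L/(qS) = 550.34/(396.7·3.28) = 0.423.
CD = 0.0271 + 0.0494 × 0.423² = 0.03594.
L/D = CL/CD = 0.423 / 0.03594 = 11.8

L/D = 11.8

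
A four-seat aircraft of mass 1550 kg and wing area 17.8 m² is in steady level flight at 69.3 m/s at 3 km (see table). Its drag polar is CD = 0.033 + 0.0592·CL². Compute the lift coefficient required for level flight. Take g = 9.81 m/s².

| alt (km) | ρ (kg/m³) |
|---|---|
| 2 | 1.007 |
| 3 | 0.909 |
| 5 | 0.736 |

At 3 km, from the table: ρ = 0.909 kg/m³.
Weight W = mg = 1550 × 9.81 = 15206 N; in level flight L = W.
Dynamic pressure q = 0.5 × 0.909 × 69.3² = 2183 Pa.
CL = W/(q·S) = 15206 / (2183 × 17.8) = 0.3914.

CL = 0.391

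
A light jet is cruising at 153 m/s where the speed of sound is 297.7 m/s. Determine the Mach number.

M = v/a = 153 / 297.7 = 0.514

M = 0.514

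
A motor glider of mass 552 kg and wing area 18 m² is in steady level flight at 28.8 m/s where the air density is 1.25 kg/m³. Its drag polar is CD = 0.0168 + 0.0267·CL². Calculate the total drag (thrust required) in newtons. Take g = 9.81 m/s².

In steady level flight, lift balances weight: W = mg = 552 × 9.81 = 5415.1 N.
q = ½ρv² = ½ × 1.25 × 28.8² = 518.4 Pa.
CL = 2W/(ρv²S) = 2×5415.1/(1.25×28.8²×18) = 0.5803.
CD = 0.0168 + 0.0267 × 0.5803² = 0.02579.
D = q·S·CD = 518.4 × 18 × 0.02579 = 240.7 N

D = 241 N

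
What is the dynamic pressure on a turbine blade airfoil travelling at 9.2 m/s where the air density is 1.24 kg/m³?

q = ½ρv² = ½ × 1.24 × 9.2² = 52.5 Pa

q = 52.5 Pa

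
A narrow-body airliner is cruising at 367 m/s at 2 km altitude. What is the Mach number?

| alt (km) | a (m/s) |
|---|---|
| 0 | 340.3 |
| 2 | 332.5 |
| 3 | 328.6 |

At 2 km, from the table: a = 332.5 m/s.
M = v/a = 367 / 332.5 = 1.1

M = 1.1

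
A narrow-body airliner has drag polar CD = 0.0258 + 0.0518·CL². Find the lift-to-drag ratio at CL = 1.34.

CD = 0.0258 + 0.0518 × 1.34² = 0.1188
L/D = CL/CD = 1.34 / 0.1188 = 11.3

L/D = 11.3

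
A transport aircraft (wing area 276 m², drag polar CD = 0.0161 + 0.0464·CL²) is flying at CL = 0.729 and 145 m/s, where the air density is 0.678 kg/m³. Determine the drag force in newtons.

CD = 0.0161 + 0.0464 × 0.729² = 0.04076
D = ½ρv²S·CD = ½ × 0.678 × 145² × 276 × 0.04076 = 80200 N

D = 80200 N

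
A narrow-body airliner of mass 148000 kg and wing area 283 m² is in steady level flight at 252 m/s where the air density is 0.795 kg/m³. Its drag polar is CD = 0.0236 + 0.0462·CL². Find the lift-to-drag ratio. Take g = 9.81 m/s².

L/D = 7.97

Level flight ⇒ L = W = m·g = 148000 × 9.81 = 1.4519×10^6 N.
Dynamic pressure q = 0.5 × 0.795 × 252² = 25240 Pa.
Required CL = L/(qS) = 1.4519×10^6/(25240·283) = 0.2032.
CD = 0.0236 + 0.0462 × 0.2032² = 0.02551.
L/D = CL/CD = 0.2032 / 0.02551 = 7.97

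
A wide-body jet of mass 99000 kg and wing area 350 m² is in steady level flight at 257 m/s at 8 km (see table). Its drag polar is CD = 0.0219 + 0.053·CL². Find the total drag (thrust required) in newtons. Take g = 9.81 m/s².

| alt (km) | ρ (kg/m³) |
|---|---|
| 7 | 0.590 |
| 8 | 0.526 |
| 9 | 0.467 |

D = 1.41×10^5 N

At 8 km, from the table: ρ = 0.526 kg/m³.
In steady level flight, lift balances weight: W = mg = 99000 × 9.81 = 9.7119×10^5 N.
Dynamic pressure q = 0.5 × 0.526 × 257² = 17370 Pa.
CL = 2W/(ρv²S) = 2×9.7119×10^5/(0.526×257²×350) = 0.1597.
CD = 0.0219 + 0.053 × 0.1597² = 0.02325.
D = q·S·CD = 17370 × 350 × 0.02325 = 1.414×10^5 N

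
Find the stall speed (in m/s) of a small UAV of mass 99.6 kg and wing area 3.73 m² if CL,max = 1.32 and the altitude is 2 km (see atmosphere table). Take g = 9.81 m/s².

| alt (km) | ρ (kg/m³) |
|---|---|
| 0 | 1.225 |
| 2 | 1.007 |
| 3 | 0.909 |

V_stall = 19.9 m/s

At 2 km, from the table: ρ = 1.007 kg/m³.
At stall, lift equals weight: L = W = m·g = 99.6 × 9.81 = 977.1 N.
V_stall = √(2W/(ρ·S·CL,max)) = √(2 × 977.1 / (1.007 × 3.73 × 1.32))
V_stall = √394.1 = 19.9 m/s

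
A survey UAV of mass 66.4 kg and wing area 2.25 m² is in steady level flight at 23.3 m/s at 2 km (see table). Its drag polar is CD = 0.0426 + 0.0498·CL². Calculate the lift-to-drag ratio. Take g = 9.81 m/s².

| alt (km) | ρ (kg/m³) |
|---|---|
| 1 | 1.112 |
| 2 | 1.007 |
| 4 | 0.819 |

At 2 km, from the table: ρ = 1.007 kg/m³.
In steady level flight, lift balances weight: W = mg = 66.4 × 9.81 = 651.38 N.
q = ½ρv² = ½ × 1.007 × 23.3² = 273.3 Pa.
CL = W/(q·S) = 651.38 / (273.3 × 2.25) = 1.059.
CD = 0.0426 + 0.0498 × 1.059² = 0.09846.
L/D = CL/CD = 1.059 / 0.09846 = 10.8

L/D = 10.8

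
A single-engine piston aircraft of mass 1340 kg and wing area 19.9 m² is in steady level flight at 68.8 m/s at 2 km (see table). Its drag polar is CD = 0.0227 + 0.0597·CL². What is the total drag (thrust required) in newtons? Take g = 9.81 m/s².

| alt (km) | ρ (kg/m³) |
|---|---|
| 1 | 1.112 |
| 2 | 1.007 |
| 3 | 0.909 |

D = 1290 N

At 2 km, from the table: ρ = 1.007 kg/m³.
Weight W = mg = 1340 × 9.81 = 13145 N; in level flight L = W.
Dynamic pressure q = 0.5 × 1.007 × 68.8² = 2383 Pa.
CL = W/(q·S) = 13145 / (2383 × 19.9) = 0.2772.
CD = 0.0227 + 0.0597 × 0.2772² = 0.02729.
D = q·S·CD = 2383 × 19.9 × 0.02729 = 1294 N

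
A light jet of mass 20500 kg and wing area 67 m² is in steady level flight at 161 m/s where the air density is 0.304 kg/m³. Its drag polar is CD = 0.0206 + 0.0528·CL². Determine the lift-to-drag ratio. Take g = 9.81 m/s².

L/D = 14.9

Weight W = mg = 20500 × 9.81 = 2.011×10^5 N; in level flight L = W.
Dynamic pressure q = 0.5 × 0.304 × 161² = 3940 Pa.
CL = 2W/(ρv²S) = 2×2.011×10^5/(0.304×161²×67) = 0.7618.
CD = 0.0206 + 0.0528 × 0.7618² = 0.05124.
L/D = CL/CD = 0.7618 / 0.05124 = 14.9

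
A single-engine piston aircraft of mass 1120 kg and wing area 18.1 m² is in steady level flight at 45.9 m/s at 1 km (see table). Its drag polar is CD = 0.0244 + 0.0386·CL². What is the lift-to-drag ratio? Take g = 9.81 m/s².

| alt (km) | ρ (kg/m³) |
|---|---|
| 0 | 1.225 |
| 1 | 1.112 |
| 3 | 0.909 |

At 1 km, from the table: ρ = 1.112 kg/m³.
Weight W = mg = 1120 × 9.81 = 10987 N; in level flight L = W.
Dynamic pressure q = 0.5 × 1.112 × 45.9² = 1171 Pa.
CL = W/(q·S) = 10987 / (1171 × 18.1) = 0.5182.
CD = 0.0244 + 0.0386 × 0.5182² = 0.03477.
L/D = CL/CD = 0.5182 / 0.03477 = 14.9

L/D = 14.9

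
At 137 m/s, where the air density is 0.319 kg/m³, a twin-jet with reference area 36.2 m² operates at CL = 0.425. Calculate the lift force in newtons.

Dynamic pressure q = ½ρv² = ½ × 0.319 × 137² = 2994 Pa.
L = q·S·CL = 2994 × 36.2 × 0.425 = 46100 N ≈ 46.1 kN

L = 46100 N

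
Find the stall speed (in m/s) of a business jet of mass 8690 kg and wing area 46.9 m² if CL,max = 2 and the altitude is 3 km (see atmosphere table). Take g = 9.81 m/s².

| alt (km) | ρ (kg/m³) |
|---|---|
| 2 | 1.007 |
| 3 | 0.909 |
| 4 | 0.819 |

V_stall = 44.7 m/s

At 3 km, from the table: ρ = 0.909 kg/m³.
At stall, lift equals weight: L = W = m·g = 8690 × 9.81 = 85250 N.
From L = ½ρV²S·CL,max = W: V_stall = √(2W/(ρSCL,max)) = √(2·85250/(0.909·46.9·2))
V_stall = √2000 = 44.7 m/s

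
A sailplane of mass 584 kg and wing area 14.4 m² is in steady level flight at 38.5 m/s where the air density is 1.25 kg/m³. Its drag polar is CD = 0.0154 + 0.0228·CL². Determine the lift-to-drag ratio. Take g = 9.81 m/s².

Level flight ⇒ L = W = m·g = 584 × 9.81 = 5729 N.
q = ½ρv² = ½ × 1.25 × 38.5² = 926.4 Pa.
CL = W/(q·S) = 5729 / (926.4 × 14.4) = 0.4295.
CD = 0.0154 + 0.0228 × 0.4295² = 0.01961.
L/D = CL/CD = 0.4295 / 0.01961 = 21.9

L/D = 21.9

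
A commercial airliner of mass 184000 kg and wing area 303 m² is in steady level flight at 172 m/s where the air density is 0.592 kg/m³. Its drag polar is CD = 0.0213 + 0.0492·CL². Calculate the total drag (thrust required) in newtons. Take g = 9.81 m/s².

D = 1.17×10^5 N

Weight W = mg = 184000 × 9.81 = 1.805×10^6 N; in level flight L = W.
q = ½ρv² = ½ × 0.592 × 172² = 8757 Pa.
Required CL = L/(qS) = 1.805×10^6/(8757·303) = 0.6803.
CD = 0.0213 + 0.0492 × 0.6803² = 0.04407.
D = q·S·CD = 8757 × 303 × 0.04407 = 1.169×10^5 N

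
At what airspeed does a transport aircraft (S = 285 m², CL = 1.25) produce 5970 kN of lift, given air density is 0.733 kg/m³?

v = 214 m/s

L = ½ρv²S·CL ⇒ v = √(2L/(ρ·S·CL))
v = √(2 × 5.97×10^6 / (0.733 × 285 × 1.25)) = √45720 = 214 m/s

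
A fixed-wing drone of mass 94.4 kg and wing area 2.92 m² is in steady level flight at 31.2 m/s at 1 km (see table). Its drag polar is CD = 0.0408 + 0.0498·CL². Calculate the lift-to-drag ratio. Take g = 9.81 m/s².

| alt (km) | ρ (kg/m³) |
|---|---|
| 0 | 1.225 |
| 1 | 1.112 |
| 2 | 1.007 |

L/D = 10.1

At 1 km, from the table: ρ = 1.112 kg/m³.
Weight W = mg = 94.4 × 9.81 = 926.06 N; in level flight L = W.
Dynamic pressure q = 0.5 × 1.112 × 31.2² = 541.2 Pa.
CL = 2W/(ρv²S) = 2×926.06/(1.112×31.2²×2.92) = 0.586.
CD = 0.0408 + 0.0498 × 0.586² = 0.0579.
L/D = CL/CD = 0.586 / 0.0579 = 10.1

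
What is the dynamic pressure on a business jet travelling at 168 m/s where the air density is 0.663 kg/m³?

q = 9360 Pa

q = ½ρv² = ½ × 0.663 × 168² = 9360 Pa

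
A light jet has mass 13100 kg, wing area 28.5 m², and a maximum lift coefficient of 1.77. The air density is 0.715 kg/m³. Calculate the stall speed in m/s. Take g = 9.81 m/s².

V_stall = 84.4 m/s

Stall occurs when L = W at CL,max. W = mg = 13100 × 9.81 = 1.285×10^5 N.
V_stall = √(2W/(ρ·S·CL,max)) = √(2 × 1.285×10^5 / (0.715 × 28.5 × 1.77))
V_stall = √7126 = 84.4 m/s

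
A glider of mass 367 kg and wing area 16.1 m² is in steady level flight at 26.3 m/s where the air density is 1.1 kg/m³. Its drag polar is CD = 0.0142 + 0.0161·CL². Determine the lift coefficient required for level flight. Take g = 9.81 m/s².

Weight W = mg = 367 × 9.81 = 3600.3 N; in level flight L = W.
q = ½ρv² = ½ × 1.1 × 26.3² = 380.4 Pa.
Required CL = L/(qS) = 3600.3/(380.4·16.1) = 0.5878.

CL = 0.588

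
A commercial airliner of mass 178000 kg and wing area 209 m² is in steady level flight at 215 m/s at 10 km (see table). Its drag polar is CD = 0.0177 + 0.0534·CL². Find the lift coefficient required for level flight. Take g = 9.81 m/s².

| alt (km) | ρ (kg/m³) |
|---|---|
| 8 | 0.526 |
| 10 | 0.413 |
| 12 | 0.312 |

At 10 km, from the table: ρ = 0.413 kg/m³.
Weight W = mg = 178000 × 9.81 = 1.7462×10^6 N; in level flight L = W.
Dynamic pressure q = 0.5 × 0.413 × 215² = 9545 Pa.
CL = 2W/(ρv²S) = 2×1.7462×10^6/(0.413×215²×209) = 0.8753.

CL = 0.875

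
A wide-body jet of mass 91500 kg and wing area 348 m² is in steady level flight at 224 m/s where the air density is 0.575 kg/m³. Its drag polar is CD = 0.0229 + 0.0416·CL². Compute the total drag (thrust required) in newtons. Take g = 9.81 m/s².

D = 1.22×10^5 N

Weight W = mg = 91500 × 9.81 = 8.9762×10^5 N; in level flight L = W.
q = ½ρv² = ½ × 0.575 × 224² = 14430 Pa.
CL = W/(q·S) = 8.9762×10^5 / (14430 × 348) = 0.1788.
CD = 0.0229 + 0.0416 × 0.1788² = 0.02423.
D = q·S·CD = 14430 × 348 × 0.02423 = 1.216×10^5 N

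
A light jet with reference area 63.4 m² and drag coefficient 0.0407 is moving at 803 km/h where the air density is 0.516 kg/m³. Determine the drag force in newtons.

Convert speed: v = 803 km/h ÷ 3.6 = 223.1 m/s.
D = ½ρv²S·CD = ½ × 0.516 × 223.1² × 63.4 × 0.0407 = 33100 N ≈ 33.1 kN

D = 33100 N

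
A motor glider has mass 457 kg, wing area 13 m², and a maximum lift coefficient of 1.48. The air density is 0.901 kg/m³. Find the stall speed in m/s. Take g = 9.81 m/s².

V_stall = 22.7 m/s

At stall, lift equals weight: L = W = m·g = 457 × 9.81 = 4483 N.
From L = ½ρV²S·CL,max = W: V_stall = √(2W/(ρSCL,max)) = √(2·4483/(0.901·13·1.48))
V_stall = √517.2 = 22.7 m/s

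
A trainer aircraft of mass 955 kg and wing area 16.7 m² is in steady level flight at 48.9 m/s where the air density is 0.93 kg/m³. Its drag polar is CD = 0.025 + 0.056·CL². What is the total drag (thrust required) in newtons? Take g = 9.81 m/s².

Weight W = mg = 955 × 9.81 = 9368.6 N; in level flight L = W.
Dynamic pressure q = 0.5 × 0.93 × 48.9² = 1112 Pa.
CL = 2W/(ρv²S) = 2×9368.6/(0.93×48.9²×16.7) = 0.5045.
CD = 0.025 + 0.056 × 0.5045² = 0.03925.
D = q·S·CD = 1112 × 16.7 × 0.03925 = 728.9 N

D = 729 N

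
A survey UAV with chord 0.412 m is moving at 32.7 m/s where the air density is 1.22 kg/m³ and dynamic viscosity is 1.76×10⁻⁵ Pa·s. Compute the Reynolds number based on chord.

Re = ρ·v·c/μ = 1.22 × 32.7 × 0.412 / (1.76×10⁻⁵) = 9.34×10^5

Re = 9.34×10^5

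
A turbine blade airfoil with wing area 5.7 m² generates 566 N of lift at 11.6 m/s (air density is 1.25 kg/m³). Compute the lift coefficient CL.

CL = 1.18

From L = ½ρv²S·CL, rearranging gives CL = 2L/(ρv²S).
CL = 2 × 566 / (1.25 × 11.6² × 5.7) = 1.18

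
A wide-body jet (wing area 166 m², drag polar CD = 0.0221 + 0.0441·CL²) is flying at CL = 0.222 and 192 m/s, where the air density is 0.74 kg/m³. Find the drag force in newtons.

D = 55000 N

CD = 0.0221 + 0.0441 × 0.222² = 0.02427
D = ½ρv²S·CD = ½ × 0.74 × 192² × 166 × 0.02427 = 55000 N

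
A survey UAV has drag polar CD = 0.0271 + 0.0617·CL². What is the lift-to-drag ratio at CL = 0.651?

L/D = 12.2

CD = 0.0271 + 0.0617 × 0.651² = 0.05325
L/D = CL/CD = 0.651 / 0.05325 = 12.2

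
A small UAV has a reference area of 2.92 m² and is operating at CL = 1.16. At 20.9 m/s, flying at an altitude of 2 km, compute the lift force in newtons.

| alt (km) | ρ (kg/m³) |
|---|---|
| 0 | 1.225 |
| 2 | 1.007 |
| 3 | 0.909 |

At 2 km, from the table: ρ = 1.007 kg/m³.
L = ½ρv²S·CL = ½ × 1.007 × 20.9² × 2.92 × 1.16 = 745 N

L = 745 N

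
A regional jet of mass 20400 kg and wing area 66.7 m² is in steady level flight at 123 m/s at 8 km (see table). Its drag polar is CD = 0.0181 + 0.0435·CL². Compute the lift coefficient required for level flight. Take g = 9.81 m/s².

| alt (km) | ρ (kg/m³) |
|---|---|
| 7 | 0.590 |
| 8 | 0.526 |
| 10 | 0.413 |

CL = 0.754

At 8 km, from the table: ρ = 0.526 kg/m³.
Level flight ⇒ L = W = m·g = 20400 × 9.81 = 2.0012×10^5 N.
q = ½ρv² = ½ × 0.526 × 123² = 3979 Pa.
CL = 2W/(ρv²S) = 2×2.0012×10^5/(0.526×123²×66.7) = 0.7541.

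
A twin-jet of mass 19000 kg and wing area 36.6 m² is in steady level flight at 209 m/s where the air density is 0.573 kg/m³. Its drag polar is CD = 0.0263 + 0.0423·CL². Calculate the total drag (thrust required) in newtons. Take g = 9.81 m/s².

Weight W = mg = 19000 × 9.81 = 1.8639×10^5 N; in level flight L = W.
Dynamic pressure q = 0.5 × 0.573 × 209² = 12510 Pa.
Required CL = L/(qS) = 1.8639×10^5/(12510·36.6) = 0.4069.
CD = 0.0263 + 0.0423 × 0.4069² = 0.0333.
D = q·S·CD = 12510 × 36.6 × 0.0333 = 15250 N

D = 15300 N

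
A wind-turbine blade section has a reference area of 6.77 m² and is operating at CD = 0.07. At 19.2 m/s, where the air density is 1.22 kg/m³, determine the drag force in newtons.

D = ½ρv²S·CD = ½ × 1.22 × 19.2² × 6.77 × 0.07 = 107 N

D = 107 N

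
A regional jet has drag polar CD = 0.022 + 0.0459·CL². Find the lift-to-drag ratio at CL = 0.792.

L/D = 15.6

CD = 0.022 + 0.0459 × 0.792² = 0.05079
L/D = CL/CD = 0.792 / 0.05079 = 15.6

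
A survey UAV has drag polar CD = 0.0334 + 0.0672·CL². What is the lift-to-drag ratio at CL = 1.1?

L/D = 9.59

CD = 0.0334 + 0.0672 × 1.1² = 0.1147
L/D = CL/CD = 1.1 / 0.1147 = 9.59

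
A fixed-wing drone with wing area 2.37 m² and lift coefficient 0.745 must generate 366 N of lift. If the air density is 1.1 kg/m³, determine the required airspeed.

v = 19.4 m/s

L = ½ρv²S·CL ⇒ v = √(2L/(ρ·S·CL))
v = √(2 × 366 / (1.1 × 2.37 × 0.745)) = √376.9 = 19.4 m/s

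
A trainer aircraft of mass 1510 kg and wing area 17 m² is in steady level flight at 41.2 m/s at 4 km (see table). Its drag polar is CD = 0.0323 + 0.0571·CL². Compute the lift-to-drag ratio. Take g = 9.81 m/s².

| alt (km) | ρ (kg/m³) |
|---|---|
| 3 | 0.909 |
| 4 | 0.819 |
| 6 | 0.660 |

L/D = 10.3

At 4 km, from the table: ρ = 0.819 kg/m³.
Level flight ⇒ L = W = m·g = 1510 × 9.81 = 14813 N.
q = ½ρv² = ½ × 0.819 × 41.2² = 695.1 Pa.
CL = 2W/(ρv²S) = 2×14813/(0.819×41.2²×17) = 1.254.
CD = 0.0323 + 0.0571 × 1.254² = 0.122.
L/D = CL/CD = 1.254 / 0.122 = 10.3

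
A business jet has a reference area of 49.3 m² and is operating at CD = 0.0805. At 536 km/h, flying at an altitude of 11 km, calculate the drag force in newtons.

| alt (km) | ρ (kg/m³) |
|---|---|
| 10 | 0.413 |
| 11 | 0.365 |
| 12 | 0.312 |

D = 16100 N

At 11 km, from the table: ρ = 0.365 kg/m³.
Convert speed: v = 536 km/h ÷ 3.6 = 148.9 m/s.
D = ½ρv²S·CD = ½ × 0.365 × 148.9² × 49.3 × 0.0805 = 16100 N ≈ 16.1 kN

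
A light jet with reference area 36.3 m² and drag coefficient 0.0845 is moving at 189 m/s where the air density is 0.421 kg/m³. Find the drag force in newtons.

D = ½ρv²S·CD = ½ × 0.421 × 189² × 36.3 × 0.0845 = 23100 N ≈ 23.1 kN

D = 23100 N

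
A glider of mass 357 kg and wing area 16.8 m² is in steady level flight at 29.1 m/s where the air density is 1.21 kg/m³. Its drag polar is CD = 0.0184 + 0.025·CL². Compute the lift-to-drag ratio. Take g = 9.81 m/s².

Level flight ⇒ L = W = m·g = 357 × 9.81 = 3502.2 N.
q = ½ρv² = ½ × 1.21 × 29.1² = 512.3 Pa.
CL = W/(q·S) = 3502.2 / (512.3 × 16.8) = 0.4069.
CD = 0.0184 + 0.025 × 0.4069² = 0.02254.
L/D = CL/CD = 0.4069 / 0.02254 = 18.1

L/D = 18.1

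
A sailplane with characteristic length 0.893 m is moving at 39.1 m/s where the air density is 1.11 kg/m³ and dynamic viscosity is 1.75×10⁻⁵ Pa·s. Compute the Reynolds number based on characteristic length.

Re = 2.21×10^6

Re = ρ·v·c/μ = 1.11 × 39.1 × 0.893 / (1.75×10⁻⁵) = 2.21×10^6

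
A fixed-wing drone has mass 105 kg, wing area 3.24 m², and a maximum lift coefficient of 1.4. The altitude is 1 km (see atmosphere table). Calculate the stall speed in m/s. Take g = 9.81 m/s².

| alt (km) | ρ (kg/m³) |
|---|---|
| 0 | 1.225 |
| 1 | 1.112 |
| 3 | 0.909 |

At 1 km, from the table: ρ = 1.112 kg/m³.
At stall, lift equals weight: L = W = m·g = 105 × 9.81 = 1030 N.
From L = ½ρV²S·CL,max = W: V_stall = √(2W/(ρSCL,max)) = √(2·1030/(1.112·3.24·1.4))
V_stall = √408.4 = 20.2 m/s

V_stall = 20.2 m/s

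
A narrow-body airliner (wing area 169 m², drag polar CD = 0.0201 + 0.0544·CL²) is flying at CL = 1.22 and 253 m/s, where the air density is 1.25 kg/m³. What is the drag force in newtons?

D = 6.83×10^5 N

CD = 0.0201 + 0.0544 × 1.22² = 0.1011
D = ½ρv²S·CD = ½ × 1.25 × 253² × 169 × 0.1011 = 6.83×10^5 N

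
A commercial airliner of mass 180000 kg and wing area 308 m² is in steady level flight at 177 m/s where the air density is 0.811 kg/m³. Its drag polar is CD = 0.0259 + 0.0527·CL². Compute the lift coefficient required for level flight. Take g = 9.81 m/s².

Weight W = mg = 180000 × 9.81 = 1.7658×10^6 N; in level flight L = W.
Dynamic pressure q = 0.5 × 0.811 × 177² = 12700 Pa.
Required CL = L/(qS) = 1.7658×10^6/(12700·308) = 0.4513.

CL = 0.451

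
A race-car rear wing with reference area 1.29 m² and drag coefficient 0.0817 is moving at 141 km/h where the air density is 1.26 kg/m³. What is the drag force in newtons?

Convert speed: v = 141 km/h ÷ 3.6 = 39.17 m/s.
Dynamic pressure q = ½ρv² = ½ × 1.26 × 39.17² = 966.4 Pa.
D = q·S·CD = 966.4 × 1.29 × 0.0817 = 102 N

D = 102 N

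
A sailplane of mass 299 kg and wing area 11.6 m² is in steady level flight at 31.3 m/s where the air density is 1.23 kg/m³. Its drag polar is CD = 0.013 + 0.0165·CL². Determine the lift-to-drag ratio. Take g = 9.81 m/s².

In steady level flight, lift balances weight: W = mg = 299 × 9.81 = 2933.2 N.
q = ½ρv² = ½ × 1.23 × 31.3² = 602.5 Pa.
Required CL = L/(qS) = 2933.2/(602.5·11.6) = 0.4197.
CD = 0.013 + 0.0165 × 0.4197² = 0.01591.
L/D = CL/CD = 0.4197 / 0.01591 = 26.4

L/D = 26.4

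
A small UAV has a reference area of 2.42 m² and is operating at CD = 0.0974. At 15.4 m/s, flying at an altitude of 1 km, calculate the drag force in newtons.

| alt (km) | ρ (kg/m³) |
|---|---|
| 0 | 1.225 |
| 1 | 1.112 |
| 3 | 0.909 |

D = 31.1 N

At 1 km, from the table: ρ = 1.112 kg/m³.
Dynamic pressure q = ½ρv² = ½ × 1.112 × 15.4² = 131.9 Pa.
D = q·S·CD = 131.9 × 2.42 × 0.0974 = 31.1 N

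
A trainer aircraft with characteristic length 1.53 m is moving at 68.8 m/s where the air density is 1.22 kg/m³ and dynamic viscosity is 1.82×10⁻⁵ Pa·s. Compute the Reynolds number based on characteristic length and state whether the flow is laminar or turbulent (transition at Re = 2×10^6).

Re = 7.06×10^6 (turbulent)

Re = ρ·v·c/μ = 1.22 × 68.8 × 1.53 / (1.82×10⁻⁵) = 7.06×10^6
Since 7.06×10^6 > 2×10^6, the flow is turbulent.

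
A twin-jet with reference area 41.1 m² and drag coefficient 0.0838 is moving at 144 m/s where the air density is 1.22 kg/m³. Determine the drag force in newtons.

D = 43600 N

Dynamic pressure q = ½ρv² = ½ × 1.22 × 144² = 12650 Pa.
D = q·S·CD = 12650 × 41.1 × 0.0838 = 43600 N ≈ 43.6 kN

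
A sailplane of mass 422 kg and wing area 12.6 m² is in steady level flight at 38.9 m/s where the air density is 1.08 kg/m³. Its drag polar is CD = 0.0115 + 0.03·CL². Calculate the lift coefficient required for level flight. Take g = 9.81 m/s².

CL = 0.402

In steady level flight, lift balances weight: W = mg = 422 × 9.81 = 4139.8 N.
Dynamic pressure q = 0.5 × 1.08 × 38.9² = 817.1 Pa.
Required CL = L/(qS) = 4139.8/(817.1·12.6) = 0.4021.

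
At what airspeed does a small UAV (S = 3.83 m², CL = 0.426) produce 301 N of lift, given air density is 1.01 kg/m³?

L = ½ρv²S·CL ⇒ v = √(2L/(ρ·S·CL))
v = √(2 × 301 / (1.01 × 3.83 × 0.426)) = √365.3 = 19.1 m/s

v = 19.1 m/s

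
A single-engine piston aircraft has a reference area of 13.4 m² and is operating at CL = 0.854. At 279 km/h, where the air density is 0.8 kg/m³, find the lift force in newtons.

Convert speed: v = 279 km/h ÷ 3.6 = 77.5 m/s.
Dynamic pressure q = ½ρv² = ½ × 0.8 × 77.5² = 2402 Pa.
L = q·S·CL = 2402 × 13.4 × 0.854 = 27500 N ≈ 27.5 kN

L = 27500 N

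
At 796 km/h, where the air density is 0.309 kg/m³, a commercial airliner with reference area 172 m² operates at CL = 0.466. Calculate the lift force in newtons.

L = 6.05×10^5 N

Convert speed: v = 796 km/h ÷ 3.6 = 221.1 m/s.
L = ½ρv²S·CL = ½ × 0.309 × 221.1² × 172 × 0.466 = 6.05×10^5 N ≈ 605 kN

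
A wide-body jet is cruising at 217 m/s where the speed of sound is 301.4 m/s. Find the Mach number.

M = 0.72

M = v/a = 217 / 301.4 = 0.72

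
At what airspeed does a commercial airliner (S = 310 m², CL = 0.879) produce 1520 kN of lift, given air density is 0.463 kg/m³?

L = ½ρv²S·CL ⇒ v = √(2L/(ρ·S·CL))
v = √(2 × 1.52×10^6 / (0.463 × 310 × 0.879)) = √24100 = 155 m/s

v = 155 m/s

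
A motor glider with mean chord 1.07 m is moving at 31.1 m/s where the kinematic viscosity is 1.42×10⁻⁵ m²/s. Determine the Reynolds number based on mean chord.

Re = v·c/ν = 31.1 × 1.07 / (1.42×10⁻⁵) = 2.34×10^6

Re = 2.34×10^6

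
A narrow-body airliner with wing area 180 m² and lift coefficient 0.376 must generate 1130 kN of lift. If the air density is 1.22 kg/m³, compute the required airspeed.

v = 165 m/s

L = ½ρv²S·CL ⇒ v = √(2L/(ρ·S·CL))
v = √(2 × 1.13×10^6 / (1.22 × 180 × 0.376)) = √27370 = 165 m/s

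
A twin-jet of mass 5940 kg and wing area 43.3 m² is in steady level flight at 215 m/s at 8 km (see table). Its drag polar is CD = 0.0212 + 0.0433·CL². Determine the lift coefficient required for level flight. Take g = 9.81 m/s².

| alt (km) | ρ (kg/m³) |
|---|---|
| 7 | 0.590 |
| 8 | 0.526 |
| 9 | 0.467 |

At 8 km, from the table: ρ = 0.526 kg/m³.
Weight W = mg = 5940 × 9.81 = 58271 N; in level flight L = W.
q = ½ρv² = ½ × 0.526 × 215² = 12160 Pa.
CL = W/(q·S) = 58271 / (12160 × 43.3) = 0.1107.

CL = 0.111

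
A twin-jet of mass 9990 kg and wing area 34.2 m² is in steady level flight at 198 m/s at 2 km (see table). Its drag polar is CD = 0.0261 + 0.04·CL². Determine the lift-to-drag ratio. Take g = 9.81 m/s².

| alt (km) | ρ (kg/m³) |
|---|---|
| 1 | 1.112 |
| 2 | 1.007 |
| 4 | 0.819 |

L/D = 5.39

At 2 km, from the table: ρ = 1.007 kg/m³.
Weight W = mg = 9990 × 9.81 = 98002 N; in level flight L = W.
Dynamic pressure q = 0.5 × 1.007 × 198² = 19740 Pa.
CL = W/(q·S) = 98002 / (19740 × 34.2) = 0.1452.
CD = 0.0261 + 0.04 × 0.1452² = 0.02694.
L/D = CL/CD = 0.1452 / 0.02694 = 5.39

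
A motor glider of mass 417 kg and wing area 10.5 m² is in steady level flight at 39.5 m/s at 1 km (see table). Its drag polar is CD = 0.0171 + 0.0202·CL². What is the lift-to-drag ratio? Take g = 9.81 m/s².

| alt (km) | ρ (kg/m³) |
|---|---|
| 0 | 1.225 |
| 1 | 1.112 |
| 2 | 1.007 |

L/D = 21.2

At 1 km, from the table: ρ = 1.112 kg/m³.
Weight W = mg = 417 × 9.81 = 4090.8 N; in level flight L = W.
q = ½ρv² = ½ × 1.112 × 39.5² = 867.5 Pa.
CL = 2W/(ρv²S) = 2×4090.8/(1.112×39.5²×10.5) = 0.4491.
CD = 0.0171 + 0.0202 × 0.4491² = 0.02117.
L/D = CL/CD = 0.4491 / 0.02117 = 21.2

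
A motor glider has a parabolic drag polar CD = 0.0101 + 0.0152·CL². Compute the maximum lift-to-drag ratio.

For CD = CD0 + K·CL², (L/D)max occurs at CL* = √(CD0/K) and equals 1/(2√(K·CD0)).
(L/D)max = 1/(2√(0.0152 × 0.0101)) = 1/(2 × 0.01239) = 40.4

(L/D)max = 40.4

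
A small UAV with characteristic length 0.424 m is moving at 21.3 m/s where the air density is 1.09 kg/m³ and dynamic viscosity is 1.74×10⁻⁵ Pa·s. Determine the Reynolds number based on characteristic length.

Re = ρ·v·c/μ = 1.09 × 21.3 × 0.424 / (1.74×10⁻⁵) = 5.66×10^5

Re = 5.66×10^5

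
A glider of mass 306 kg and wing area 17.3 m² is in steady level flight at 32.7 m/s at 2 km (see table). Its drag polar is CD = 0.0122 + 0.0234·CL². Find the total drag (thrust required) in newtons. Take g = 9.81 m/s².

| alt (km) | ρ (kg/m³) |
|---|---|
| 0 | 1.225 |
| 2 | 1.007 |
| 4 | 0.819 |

D = 136 N

At 2 km, from the table: ρ = 1.007 kg/m³.
Level flight ⇒ L = W = m·g = 306 × 9.81 = 3001.9 N.
Dynamic pressure q = 0.5 × 1.007 × 32.7² = 538.4 Pa.
Required CL = L/(qS) = 3001.9/(538.4·17.3) = 0.3223.
CD = 0.0122 + 0.0234 × 0.3223² = 0.01463.
D = q·S·CD = 538.4 × 17.3 × 0.01463 = 136.3 N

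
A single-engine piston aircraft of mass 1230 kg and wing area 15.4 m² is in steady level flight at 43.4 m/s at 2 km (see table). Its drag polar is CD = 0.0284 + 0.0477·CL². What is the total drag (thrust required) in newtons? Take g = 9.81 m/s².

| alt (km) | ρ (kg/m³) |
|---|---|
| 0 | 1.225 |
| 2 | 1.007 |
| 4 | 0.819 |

D = 890 N

At 2 km, from the table: ρ = 1.007 kg/m³.
Level flight ⇒ L = W = m·g = 1230 × 9.81 = 12066 N.
q = ½ρv² = ½ × 1.007 × 43.4² = 948.4 Pa.
CL = 2W/(ρv²S) = 2×12066/(1.007×43.4²×15.4) = 0.8262.
CD = 0.0284 + 0.0477 × 0.8262² = 0.06096.
D = q·S·CD = 948.4 × 15.4 × 0.06096 = 890.3 N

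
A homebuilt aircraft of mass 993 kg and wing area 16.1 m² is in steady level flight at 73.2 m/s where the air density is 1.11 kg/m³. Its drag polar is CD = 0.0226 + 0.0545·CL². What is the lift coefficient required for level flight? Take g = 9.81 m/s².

CL = 0.203

In steady level flight, lift balances weight: W = mg = 993 × 9.81 = 9741.3 N.
q = ½ρv² = ½ × 1.11 × 73.2² = 2974 Pa.
CL = W/(q·S) = 9741.3 / (2974 × 16.1) = 0.2035.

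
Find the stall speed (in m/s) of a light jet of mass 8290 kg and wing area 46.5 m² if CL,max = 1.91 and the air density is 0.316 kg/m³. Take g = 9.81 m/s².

Stall occurs when L = W at CL,max. W = mg = 8290 × 9.81 = 81320 N.
V_stall = √(2W/(ρ·S·CL,max)) = √(2 × 81320 / (0.316 × 46.5 × 1.91))
V_stall = √5795 = 76.1 m/s

V_stall = 76.1 m/s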